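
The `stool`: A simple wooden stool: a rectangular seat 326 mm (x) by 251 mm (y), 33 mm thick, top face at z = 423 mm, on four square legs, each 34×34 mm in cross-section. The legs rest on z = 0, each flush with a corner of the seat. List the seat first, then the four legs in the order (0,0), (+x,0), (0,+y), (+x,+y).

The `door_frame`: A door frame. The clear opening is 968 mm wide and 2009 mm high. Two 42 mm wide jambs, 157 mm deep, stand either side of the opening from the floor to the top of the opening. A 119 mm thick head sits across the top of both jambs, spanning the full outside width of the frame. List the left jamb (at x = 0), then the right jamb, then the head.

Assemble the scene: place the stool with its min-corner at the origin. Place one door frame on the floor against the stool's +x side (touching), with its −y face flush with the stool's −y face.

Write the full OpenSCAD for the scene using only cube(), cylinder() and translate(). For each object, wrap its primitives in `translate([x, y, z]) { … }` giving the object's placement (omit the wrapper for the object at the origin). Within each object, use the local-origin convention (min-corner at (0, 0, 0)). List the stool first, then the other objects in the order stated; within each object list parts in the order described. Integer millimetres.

translate([0, 0, 390]) cube([326, 251, 33]);
cube([34, 34, 390]);
translate([292, 0, 0]) cube([34, 34, 390]);
translate([0, 217, 0]) cube([34, 34, 390]);
translate([292, 217, 0]) cube([34, 34, 390]);
translate([326, 0, 0]) {
  cube([42, 157, 2009]);
  translate([1010, 0, 0]) cube([42, 157, 2009]);
  translate([0, 0, 2009]) cube([1052, 157, 119]);
}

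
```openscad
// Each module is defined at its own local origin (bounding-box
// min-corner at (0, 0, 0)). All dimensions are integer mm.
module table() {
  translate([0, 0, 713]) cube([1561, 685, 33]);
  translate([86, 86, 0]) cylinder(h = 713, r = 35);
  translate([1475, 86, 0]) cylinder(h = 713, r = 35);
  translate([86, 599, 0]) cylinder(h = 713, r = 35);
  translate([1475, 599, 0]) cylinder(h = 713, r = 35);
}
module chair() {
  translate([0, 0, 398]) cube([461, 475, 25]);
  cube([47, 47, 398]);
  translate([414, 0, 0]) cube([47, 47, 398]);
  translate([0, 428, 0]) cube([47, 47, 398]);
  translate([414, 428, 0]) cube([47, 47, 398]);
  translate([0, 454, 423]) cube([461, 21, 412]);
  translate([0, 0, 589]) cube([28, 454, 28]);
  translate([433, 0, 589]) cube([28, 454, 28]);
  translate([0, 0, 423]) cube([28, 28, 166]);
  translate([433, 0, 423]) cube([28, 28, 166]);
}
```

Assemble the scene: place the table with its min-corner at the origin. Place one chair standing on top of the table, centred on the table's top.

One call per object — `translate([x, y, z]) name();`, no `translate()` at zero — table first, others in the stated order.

table();
translate([550, 105, 746]) chair();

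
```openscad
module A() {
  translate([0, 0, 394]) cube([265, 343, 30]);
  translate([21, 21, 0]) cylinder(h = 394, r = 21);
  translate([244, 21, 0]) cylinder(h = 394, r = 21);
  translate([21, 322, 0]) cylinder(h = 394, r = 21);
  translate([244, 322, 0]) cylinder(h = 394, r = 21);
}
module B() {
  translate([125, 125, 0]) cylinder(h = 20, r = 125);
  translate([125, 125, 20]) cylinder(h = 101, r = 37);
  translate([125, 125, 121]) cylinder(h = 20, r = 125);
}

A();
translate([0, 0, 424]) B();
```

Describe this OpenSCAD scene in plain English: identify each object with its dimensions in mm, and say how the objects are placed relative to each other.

A is a four-legged stool. The seat is 265×343 mm, 30 mm thick, top at z = 424 mm. It stands on four round legs, each 42 mm in diameter, from z = 0 to the seat underside, each leg's axis is inset half a diameter from the nearest pair of seat edges (so the leg's bounding box is flush with the corner).

B is a spool: two coaxial disc flanges of radius 125 mm and thickness 20 mm, joined by a core cylinder of radius 37 mm and height 101 mm. The lower flange rests on z = 0 and the three cylinders share a vertical axis.

The spool is on top of the stool.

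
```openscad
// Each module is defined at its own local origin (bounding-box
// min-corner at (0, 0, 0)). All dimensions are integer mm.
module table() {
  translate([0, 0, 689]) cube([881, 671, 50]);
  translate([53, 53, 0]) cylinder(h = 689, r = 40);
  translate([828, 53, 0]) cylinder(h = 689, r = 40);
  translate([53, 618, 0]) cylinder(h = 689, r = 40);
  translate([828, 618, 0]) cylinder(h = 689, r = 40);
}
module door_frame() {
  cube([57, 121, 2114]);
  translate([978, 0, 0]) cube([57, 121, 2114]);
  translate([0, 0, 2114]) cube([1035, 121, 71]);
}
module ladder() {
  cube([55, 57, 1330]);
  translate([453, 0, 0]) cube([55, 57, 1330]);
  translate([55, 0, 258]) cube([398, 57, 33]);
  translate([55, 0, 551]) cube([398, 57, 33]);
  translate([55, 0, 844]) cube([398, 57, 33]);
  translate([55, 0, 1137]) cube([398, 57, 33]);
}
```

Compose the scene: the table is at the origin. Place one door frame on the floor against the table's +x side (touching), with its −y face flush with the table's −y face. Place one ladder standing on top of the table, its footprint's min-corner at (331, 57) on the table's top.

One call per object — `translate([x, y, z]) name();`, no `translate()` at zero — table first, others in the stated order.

table();
translate([881, 0, 0]) door_frame();
translate([331, 57, 739]) ladder();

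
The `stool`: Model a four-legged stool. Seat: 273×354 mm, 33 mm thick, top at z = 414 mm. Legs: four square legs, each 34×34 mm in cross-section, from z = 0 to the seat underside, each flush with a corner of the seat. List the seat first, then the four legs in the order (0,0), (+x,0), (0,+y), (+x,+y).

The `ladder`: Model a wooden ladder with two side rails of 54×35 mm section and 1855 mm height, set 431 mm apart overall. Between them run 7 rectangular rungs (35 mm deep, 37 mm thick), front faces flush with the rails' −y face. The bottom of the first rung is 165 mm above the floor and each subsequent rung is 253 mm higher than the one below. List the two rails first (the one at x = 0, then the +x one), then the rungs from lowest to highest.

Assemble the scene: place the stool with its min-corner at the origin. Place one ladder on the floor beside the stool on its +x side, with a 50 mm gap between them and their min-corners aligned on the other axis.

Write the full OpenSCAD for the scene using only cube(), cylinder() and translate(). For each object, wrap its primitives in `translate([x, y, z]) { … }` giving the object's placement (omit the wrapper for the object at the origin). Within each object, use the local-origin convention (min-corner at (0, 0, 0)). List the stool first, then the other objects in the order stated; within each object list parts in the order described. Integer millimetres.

translate([0, 0, 381]) cube([273, 354, 33]);
cube([34, 34, 381]);
translate([239, 0, 0]) cube([34, 34, 381]);
translate([0, 320, 0]) cube([34, 34, 381]);
translate([239, 320, 0]) cube([34, 34, 381]);
translate([323, 0, 0]) {
  cube([54, 35, 1855]);
  translate([377, 0, 0]) cube([54, 35, 1855]);
  translate([54, 0, 165]) cube([323, 35, 37]);
  translate([54, 0, 418]) cube([323, 35, 37]);
  translate([54, 0, 671]) cube([323, 35, 37]);
  translate([54, 0, 924]) cube([323, 35, 37]);
  translate([54, 0, 1177]) cube([323, 35, 37]);
  translate([54, 0, 1430]) cube([323, 35, 37]);
  translate([54, 0, 1683]) cube([323, 35, 37]);
}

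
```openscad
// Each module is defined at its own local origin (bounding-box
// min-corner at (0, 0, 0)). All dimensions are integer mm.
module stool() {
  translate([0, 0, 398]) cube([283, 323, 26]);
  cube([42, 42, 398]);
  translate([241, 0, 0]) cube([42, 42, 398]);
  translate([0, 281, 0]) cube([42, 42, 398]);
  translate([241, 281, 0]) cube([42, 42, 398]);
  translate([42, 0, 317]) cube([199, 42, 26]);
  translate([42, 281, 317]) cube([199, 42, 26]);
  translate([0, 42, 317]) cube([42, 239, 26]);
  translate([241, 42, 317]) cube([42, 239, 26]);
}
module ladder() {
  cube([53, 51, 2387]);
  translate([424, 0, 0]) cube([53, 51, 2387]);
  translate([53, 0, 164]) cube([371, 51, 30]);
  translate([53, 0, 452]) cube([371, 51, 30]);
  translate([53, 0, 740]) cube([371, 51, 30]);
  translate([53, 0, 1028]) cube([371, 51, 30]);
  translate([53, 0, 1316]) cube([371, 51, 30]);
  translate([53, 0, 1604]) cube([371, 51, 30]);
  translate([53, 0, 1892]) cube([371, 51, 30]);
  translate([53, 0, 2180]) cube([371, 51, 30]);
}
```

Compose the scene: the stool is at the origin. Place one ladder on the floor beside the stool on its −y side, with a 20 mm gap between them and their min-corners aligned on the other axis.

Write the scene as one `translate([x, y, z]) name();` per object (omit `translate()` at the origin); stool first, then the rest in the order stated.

stool();
translate([0, -71, 0]) ladder();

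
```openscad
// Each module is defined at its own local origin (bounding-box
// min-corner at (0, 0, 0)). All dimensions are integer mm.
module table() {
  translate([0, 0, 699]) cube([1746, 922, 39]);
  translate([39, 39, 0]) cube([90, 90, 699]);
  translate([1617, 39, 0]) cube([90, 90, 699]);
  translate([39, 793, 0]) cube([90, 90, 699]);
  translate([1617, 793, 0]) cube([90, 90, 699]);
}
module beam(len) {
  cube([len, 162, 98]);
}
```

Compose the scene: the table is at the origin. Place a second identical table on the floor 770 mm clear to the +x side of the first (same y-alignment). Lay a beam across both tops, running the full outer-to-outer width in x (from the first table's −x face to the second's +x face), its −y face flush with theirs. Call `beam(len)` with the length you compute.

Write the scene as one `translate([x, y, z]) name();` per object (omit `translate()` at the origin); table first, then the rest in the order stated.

table();
translate([2516, 0, 0]) table();
translate([0, 0, 738]) beam(4262);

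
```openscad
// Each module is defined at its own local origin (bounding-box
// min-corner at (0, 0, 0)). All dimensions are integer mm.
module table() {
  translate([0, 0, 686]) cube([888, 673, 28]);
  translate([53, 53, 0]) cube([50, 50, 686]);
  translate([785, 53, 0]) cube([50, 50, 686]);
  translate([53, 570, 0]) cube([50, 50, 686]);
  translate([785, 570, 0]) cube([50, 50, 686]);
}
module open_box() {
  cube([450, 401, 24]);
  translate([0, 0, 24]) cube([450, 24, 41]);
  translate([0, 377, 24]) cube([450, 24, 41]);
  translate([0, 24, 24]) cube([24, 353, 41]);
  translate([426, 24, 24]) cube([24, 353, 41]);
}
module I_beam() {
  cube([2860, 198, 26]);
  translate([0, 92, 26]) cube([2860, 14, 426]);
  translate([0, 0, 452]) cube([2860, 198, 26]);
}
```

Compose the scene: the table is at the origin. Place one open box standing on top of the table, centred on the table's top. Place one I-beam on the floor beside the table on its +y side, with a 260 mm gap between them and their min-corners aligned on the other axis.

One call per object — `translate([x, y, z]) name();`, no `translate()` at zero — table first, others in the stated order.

table();
translate([219, 136, 714]) open_box();
translate([0, 933, 0]) I_beam();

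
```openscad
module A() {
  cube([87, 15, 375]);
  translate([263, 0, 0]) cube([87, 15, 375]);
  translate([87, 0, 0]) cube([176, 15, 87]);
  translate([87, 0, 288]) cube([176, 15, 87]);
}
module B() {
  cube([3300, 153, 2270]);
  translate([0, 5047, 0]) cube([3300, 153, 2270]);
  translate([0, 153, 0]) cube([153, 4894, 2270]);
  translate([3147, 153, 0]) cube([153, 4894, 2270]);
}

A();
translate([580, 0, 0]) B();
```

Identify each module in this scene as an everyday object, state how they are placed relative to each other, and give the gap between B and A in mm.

The house frame's nearest face is 230 mm from the picture frame's +x face.

A is a picture frame. B is a house frame. The house frame is on the floor beside the picture frame on its +x side. The gap between the house frame and the picture frame is 230 mm.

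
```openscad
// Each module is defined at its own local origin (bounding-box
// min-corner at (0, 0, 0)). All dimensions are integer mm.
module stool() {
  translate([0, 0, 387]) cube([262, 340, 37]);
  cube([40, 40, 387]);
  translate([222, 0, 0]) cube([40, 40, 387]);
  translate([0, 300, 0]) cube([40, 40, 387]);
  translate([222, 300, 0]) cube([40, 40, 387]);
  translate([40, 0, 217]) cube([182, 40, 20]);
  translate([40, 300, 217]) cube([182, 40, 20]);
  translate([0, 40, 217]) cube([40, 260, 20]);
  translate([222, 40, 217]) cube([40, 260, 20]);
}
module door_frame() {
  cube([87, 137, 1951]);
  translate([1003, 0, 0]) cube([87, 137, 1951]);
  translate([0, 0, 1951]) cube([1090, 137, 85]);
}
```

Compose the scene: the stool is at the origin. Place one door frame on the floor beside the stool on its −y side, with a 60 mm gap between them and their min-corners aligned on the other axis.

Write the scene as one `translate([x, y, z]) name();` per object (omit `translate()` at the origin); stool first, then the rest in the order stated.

stool();
translate([0, -197, 0]) door_frame();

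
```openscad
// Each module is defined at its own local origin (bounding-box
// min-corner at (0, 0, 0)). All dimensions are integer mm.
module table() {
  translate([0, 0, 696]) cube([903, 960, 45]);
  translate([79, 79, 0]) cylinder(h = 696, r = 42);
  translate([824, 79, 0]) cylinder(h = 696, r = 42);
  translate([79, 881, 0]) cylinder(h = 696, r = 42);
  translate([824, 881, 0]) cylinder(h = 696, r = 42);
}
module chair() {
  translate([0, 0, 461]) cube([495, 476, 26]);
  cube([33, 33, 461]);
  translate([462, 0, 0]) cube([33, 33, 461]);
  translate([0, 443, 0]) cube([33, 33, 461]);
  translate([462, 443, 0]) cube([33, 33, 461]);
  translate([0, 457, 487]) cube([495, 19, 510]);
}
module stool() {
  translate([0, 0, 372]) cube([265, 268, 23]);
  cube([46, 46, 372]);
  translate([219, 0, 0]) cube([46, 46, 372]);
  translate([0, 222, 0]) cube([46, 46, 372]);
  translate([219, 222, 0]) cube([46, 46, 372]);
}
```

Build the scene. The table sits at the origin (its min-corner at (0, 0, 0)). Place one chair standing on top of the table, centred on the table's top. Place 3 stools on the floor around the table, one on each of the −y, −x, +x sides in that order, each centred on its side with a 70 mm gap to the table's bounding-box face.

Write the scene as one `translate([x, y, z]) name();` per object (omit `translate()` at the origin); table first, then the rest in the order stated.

table();
translate([204, 242, 741]) chair();
translate([319, -338, 0]) stool();
translate([-335, 346, 0]) stool();
translate([973, 346, 0]) stool();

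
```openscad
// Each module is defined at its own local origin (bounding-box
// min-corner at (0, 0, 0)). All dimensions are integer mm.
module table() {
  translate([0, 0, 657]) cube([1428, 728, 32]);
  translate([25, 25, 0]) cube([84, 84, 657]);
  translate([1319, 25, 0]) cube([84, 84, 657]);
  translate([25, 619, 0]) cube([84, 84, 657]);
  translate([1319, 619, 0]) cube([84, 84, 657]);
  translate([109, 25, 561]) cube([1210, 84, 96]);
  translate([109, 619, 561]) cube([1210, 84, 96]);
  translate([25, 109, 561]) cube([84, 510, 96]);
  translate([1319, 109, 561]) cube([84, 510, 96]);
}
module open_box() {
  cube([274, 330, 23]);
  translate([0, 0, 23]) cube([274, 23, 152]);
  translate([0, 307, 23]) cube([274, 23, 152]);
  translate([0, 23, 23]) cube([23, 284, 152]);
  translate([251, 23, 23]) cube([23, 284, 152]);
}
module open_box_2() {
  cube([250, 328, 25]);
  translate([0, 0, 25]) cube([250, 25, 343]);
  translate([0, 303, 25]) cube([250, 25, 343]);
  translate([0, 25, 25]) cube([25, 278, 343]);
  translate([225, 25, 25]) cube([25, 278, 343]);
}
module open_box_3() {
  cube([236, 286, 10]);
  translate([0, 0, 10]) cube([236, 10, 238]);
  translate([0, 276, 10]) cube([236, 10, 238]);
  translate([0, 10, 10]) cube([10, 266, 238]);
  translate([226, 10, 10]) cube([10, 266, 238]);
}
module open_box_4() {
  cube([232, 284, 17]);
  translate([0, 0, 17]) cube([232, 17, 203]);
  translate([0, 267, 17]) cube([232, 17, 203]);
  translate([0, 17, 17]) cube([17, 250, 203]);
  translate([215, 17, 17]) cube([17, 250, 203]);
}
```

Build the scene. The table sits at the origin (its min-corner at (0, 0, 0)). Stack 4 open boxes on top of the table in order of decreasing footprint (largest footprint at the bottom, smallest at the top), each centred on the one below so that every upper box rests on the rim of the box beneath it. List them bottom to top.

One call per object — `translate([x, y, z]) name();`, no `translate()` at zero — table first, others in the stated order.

table();
translate([577, 199, 689]) open_box();
translate([589, 200, 864]) open_box_2();
translate([596, 221, 1232]) open_box_3();
translate([598, 222, 1480]) open_box_4();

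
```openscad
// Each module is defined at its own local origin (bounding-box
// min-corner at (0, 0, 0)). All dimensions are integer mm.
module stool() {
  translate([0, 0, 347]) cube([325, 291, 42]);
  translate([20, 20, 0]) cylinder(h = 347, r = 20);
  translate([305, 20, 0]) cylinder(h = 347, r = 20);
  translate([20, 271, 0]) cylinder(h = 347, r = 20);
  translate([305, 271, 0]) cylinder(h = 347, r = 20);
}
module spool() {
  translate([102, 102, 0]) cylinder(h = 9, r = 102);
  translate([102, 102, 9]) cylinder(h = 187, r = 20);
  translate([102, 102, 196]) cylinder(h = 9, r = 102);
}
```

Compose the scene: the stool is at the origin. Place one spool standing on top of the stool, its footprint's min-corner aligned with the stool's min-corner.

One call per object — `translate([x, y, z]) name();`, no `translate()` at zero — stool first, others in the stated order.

stool();
translate([0, 0, 389]) spool();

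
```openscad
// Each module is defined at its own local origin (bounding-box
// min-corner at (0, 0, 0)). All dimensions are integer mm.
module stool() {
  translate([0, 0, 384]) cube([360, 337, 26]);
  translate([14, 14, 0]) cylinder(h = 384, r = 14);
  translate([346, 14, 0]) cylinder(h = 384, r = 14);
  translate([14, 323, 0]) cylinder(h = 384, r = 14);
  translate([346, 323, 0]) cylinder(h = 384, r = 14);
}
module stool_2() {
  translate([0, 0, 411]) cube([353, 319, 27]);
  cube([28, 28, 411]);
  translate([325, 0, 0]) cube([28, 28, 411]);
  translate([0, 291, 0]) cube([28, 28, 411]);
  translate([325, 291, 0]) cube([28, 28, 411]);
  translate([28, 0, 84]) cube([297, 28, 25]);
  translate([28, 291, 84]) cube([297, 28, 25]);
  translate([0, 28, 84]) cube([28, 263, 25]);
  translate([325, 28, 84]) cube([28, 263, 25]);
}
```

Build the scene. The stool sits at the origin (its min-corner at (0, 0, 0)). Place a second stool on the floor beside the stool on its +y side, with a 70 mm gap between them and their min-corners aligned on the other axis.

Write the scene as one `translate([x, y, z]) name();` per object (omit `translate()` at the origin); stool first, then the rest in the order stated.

stool();
translate([0, 407, 0]) stool_2();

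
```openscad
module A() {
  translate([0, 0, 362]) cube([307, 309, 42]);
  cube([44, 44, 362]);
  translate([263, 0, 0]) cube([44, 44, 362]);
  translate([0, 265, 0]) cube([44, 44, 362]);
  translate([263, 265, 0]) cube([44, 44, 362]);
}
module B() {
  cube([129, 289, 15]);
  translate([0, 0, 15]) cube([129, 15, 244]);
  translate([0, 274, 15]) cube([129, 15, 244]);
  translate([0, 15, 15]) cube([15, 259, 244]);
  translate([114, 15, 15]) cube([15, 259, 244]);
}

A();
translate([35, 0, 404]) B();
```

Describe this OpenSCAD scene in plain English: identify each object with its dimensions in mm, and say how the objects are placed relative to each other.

A is a four-legged stool. The seat is 307×309 mm, 42 mm thick, top at z = 404 mm. It stands on four square legs, each 44×44 mm in cross-section, from z = 0 to the seat underside, each flush with a corner of the seat.

B is an open-topped rectangular box: outside dimensions 129×289×259 mm, with a uniform wall and base thickness of 15 mm. The base is a full 129×289 slab on the floor; four walls sit on top of the base. The front and back walls (the −y and +y sides) span the full width; the two side walls fit between them.

The open box is on top of the stool.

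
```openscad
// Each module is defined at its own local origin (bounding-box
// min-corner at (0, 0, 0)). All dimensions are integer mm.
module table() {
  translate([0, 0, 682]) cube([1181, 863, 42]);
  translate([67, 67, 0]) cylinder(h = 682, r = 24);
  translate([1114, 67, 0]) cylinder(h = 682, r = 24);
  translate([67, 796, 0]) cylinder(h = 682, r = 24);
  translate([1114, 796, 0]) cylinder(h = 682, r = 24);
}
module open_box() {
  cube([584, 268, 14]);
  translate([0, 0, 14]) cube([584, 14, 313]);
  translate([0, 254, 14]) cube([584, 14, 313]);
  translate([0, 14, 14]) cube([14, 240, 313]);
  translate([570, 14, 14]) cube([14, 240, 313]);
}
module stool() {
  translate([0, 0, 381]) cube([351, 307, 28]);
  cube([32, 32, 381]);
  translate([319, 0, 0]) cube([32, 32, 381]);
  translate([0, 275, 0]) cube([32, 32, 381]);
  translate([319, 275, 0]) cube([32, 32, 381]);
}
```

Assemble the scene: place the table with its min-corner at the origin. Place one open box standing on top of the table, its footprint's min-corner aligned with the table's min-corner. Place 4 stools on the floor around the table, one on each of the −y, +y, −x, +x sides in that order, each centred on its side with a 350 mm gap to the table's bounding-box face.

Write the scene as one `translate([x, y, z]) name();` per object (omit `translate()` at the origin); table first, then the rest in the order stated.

table();
translate([0, 0, 724]) open_box();
translate([415, -657, 0]) stool();
translate([415, 1213, 0]) stool();
translate([-701, 278, 0]) stool();
translate([1531, 278, 0]) stool();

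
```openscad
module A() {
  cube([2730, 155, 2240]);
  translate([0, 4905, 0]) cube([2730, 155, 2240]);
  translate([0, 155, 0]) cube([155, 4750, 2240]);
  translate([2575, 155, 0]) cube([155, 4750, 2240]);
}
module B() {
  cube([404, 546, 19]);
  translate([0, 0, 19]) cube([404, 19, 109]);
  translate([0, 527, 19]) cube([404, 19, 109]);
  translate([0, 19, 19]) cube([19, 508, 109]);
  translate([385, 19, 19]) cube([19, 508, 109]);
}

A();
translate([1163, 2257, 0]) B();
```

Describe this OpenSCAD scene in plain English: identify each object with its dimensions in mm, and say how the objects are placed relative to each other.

A is a box-shaped house frame (walls only): outside footprint 2730×5060 mm, wall height 2240 mm, wall thickness 155 mm. The two y-facing walls run the full x-width; the two x-facing walls fit between the inner faces of the y-facing walls.

B is an open storage box with external size 404×546×128 mm and wall thickness 19 mm (the base is also 19 mm thick). The base covers the whole footprint; the four walls stand on the base, with the y-facing walls full-width and the x-facing walls fitting between their inner faces.

The open box sits inside the house frame, centred.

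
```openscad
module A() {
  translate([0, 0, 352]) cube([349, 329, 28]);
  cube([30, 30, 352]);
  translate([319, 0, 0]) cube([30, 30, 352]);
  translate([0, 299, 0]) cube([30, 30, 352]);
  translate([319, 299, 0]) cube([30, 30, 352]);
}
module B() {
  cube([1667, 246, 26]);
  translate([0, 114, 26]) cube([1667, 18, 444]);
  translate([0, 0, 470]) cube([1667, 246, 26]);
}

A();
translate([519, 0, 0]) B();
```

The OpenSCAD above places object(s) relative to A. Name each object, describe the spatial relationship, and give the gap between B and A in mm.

A is a stool. B is an I-beam. The I-beam is on the floor beside the stool on its +x side. The gap between the I-beam and the stool is 170 mm.

The I-beam's nearest face is 170 mm from the stool's +x face.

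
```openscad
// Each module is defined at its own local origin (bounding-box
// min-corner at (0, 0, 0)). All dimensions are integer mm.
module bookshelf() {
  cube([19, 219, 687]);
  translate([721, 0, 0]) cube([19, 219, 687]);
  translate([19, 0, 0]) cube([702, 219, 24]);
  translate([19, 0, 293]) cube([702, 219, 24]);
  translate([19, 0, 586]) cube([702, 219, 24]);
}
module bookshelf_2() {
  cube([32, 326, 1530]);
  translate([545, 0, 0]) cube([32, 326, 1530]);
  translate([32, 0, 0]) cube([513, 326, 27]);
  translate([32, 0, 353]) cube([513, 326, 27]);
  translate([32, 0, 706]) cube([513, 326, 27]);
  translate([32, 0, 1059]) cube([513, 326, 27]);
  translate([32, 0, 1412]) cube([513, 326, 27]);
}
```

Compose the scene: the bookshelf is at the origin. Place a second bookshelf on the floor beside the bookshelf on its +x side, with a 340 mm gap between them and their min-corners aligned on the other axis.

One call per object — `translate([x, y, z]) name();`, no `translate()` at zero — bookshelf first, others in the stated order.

bookshelf();
translate([1080, 0, 0]) bookshelf_2();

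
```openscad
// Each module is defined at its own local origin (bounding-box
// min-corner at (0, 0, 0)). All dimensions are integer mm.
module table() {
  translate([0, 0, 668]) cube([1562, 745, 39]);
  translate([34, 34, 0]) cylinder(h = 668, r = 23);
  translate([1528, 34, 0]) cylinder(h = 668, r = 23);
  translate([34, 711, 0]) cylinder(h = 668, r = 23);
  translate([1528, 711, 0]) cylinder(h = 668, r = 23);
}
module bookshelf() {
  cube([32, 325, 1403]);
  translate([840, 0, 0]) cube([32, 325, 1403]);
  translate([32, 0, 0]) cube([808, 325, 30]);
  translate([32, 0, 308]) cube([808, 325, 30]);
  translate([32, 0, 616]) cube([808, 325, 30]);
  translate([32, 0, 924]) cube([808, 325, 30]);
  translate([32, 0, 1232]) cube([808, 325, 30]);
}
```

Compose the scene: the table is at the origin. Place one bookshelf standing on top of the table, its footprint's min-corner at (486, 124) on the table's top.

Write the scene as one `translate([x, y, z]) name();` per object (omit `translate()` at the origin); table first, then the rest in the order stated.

table();
translate([486, 124, 707]) bookshelf();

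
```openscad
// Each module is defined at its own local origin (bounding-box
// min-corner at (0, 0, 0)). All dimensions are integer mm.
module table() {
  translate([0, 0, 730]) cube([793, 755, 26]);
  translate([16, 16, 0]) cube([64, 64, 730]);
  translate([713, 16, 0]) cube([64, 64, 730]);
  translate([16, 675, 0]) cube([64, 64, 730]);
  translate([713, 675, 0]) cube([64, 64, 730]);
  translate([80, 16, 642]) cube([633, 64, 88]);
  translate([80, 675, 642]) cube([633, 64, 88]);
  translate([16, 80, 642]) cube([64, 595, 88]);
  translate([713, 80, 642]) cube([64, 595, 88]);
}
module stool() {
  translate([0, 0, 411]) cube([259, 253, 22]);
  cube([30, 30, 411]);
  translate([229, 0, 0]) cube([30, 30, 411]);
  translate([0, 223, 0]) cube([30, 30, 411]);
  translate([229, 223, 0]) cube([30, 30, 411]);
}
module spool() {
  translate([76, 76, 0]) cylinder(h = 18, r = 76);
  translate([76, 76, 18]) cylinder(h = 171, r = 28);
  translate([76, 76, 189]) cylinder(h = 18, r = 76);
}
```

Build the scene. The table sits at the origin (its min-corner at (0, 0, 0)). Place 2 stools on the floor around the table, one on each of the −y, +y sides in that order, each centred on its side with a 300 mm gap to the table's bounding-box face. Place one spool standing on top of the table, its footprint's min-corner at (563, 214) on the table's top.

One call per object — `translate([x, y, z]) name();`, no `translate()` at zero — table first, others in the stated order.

table();
translate([267, -553, 0]) stool();
translate([267, 1055, 0]) stool();
translate([563, 214, 756]) spool();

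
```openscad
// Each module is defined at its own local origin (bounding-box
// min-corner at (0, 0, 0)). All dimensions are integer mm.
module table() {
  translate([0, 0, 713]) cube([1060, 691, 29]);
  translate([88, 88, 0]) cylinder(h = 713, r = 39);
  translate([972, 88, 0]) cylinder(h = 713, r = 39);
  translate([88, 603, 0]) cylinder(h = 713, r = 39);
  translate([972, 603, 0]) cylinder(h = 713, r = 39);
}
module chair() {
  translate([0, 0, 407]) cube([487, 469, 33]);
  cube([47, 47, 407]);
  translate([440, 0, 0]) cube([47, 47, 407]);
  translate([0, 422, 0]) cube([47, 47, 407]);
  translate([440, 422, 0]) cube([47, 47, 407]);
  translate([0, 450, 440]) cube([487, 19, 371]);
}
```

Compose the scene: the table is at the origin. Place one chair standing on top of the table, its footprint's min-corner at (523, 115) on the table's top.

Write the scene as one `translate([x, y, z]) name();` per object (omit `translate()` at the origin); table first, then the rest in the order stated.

table();
translate([523, 115, 742]) chair();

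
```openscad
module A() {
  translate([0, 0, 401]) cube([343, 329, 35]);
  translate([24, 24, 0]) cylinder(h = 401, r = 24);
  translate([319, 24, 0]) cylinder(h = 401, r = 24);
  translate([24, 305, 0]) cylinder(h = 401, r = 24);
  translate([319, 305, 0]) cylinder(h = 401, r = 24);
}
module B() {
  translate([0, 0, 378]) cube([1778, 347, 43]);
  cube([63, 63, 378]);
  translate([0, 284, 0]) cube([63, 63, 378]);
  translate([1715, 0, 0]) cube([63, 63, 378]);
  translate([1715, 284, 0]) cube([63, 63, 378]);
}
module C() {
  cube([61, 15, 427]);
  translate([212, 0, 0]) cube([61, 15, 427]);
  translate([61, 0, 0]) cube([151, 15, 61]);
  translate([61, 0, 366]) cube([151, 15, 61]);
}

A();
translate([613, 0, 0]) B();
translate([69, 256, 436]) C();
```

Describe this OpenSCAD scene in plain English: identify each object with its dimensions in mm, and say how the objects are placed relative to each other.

A is a simple wooden stool: a rectangular seat 343 mm (x) by 329 mm (y), 35 mm thick, top face at z = 436 mm, on four round legs, each 48 mm in diameter. The legs rest on z = 0, each leg's axis is inset half a diameter from the nearest pair of seat edges (so the leg's bounding box is flush with the corner).

B is a long wooden bench with a 1778 mm (x) × 347 mm (y) seat, 43 mm thick, its top surface 421 mm above the floor. Four 63 mm square legs at the seat corners, flush with the edges, run from z = 0 to the seat underside.

C is a picture frame with a 151×305 mm rectangular opening (x by z) and a uniform 61 mm border on every side. Frame depth is 15 mm along y. It is built from two vertical stiles running the full outside height and two horizontal rails spanning the gap between the stiles.

The bench is on the floor beside the stool on its +x side. The picture frame is on top of the stool.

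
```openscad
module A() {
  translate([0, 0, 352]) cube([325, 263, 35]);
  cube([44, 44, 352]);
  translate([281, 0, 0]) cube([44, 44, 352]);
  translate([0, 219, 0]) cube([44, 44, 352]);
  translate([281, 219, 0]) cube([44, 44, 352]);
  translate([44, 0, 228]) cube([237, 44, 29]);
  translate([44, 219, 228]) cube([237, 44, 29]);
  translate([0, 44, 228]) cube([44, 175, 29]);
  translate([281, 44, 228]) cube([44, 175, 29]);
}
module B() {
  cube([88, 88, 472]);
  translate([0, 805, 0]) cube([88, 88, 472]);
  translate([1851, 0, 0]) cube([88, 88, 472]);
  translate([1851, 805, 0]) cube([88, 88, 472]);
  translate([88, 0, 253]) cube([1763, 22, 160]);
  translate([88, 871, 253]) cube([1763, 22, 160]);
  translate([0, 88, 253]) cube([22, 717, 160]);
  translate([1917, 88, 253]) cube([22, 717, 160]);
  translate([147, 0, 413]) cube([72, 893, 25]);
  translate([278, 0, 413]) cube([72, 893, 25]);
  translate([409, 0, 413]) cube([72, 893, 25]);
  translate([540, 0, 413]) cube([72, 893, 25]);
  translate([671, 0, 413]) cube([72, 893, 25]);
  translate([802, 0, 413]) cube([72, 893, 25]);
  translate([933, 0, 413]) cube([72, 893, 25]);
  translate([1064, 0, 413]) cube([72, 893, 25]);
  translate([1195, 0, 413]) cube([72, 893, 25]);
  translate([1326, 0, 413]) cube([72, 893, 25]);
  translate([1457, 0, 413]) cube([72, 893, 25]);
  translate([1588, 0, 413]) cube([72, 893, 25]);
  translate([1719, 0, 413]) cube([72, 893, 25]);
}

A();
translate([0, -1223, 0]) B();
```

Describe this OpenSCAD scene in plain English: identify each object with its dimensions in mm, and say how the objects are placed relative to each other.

A is a four-legged stool. The seat is a 325×263×35 mm slab whose top surface is at z = 387 mm; four square legs, each 44×44 mm in cross-section, run from the floor (z = 0) to the underside of the seat, each flush with a corner of the seat. Four stretchers, 44 mm wide and 29 mm tall, connect adjacent legs with their undersides at z = 228 mm, each running between the inner faces of the legs it joins and aligned with the legs' outer faces on the other axis.

B is a bed frame 1939 mm long (x) by 893 mm wide (y). Four 88×88 mm corner posts, 472 mm tall, at the corners of the footprint. Four rails of 22 mm thickness and 160 mm height run between adjacent posts with their undersides at z = 253 mm, their outer faces flush with the outside of the frame (the two x-running rails run between the posts' inner faces; the two y-running rails run between the posts' inner faces). 13 slats, each 72 mm wide (x) and 25 mm thick, lie across the top of the two x-running rails, running the full 893 mm width of the frame in y; the slats are evenly spaced along x between the inner faces of the end posts with equal gaps (rounded down to the nearest mm) at the −x end and between each pair — any rounding remainder accumulates at the +x end.

The bed frame is on the floor beside the stool on its −y side.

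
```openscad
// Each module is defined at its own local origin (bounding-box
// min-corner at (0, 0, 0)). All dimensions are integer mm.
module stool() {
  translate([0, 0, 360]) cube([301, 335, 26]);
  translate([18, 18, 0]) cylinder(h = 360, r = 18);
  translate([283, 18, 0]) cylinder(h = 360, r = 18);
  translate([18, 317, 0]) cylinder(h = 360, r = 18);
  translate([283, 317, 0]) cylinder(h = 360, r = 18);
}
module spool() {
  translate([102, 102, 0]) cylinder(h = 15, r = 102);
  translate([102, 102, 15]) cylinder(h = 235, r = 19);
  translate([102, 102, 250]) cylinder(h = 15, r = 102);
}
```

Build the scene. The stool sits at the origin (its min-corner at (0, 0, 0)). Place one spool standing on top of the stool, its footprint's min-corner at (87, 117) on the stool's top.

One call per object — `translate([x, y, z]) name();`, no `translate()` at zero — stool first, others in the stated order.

stool();
translate([87, 117, 386]) spool();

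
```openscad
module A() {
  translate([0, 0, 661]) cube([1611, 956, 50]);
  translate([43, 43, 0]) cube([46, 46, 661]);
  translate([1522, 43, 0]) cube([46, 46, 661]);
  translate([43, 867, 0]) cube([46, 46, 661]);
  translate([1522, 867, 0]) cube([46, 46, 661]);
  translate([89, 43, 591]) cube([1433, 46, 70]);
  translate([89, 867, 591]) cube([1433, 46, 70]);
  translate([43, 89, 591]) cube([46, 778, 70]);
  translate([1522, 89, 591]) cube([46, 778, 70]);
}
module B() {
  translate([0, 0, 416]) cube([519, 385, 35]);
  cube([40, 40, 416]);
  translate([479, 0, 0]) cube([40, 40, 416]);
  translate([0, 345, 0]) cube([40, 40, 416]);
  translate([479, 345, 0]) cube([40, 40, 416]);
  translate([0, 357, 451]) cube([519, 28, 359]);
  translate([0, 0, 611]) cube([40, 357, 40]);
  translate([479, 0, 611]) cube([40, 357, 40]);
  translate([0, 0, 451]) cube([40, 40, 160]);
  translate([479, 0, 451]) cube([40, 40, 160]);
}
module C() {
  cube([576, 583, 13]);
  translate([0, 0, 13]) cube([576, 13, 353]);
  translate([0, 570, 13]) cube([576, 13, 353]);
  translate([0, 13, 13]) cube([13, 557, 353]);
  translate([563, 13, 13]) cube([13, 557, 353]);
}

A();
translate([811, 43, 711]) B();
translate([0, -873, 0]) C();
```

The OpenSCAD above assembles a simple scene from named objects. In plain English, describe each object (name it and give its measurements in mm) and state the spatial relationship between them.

A is a table: top 1611 mm (x) × 956 mm (y), 50 mm thick, upper face at z = 711 mm, on four 46×46 mm square legs, each inset 43 mm from the nearest pair of top edges, running from z = 0 to the bottom of the top. Four apron rails, 46 mm thick and 70 mm tall, run between adjacent legs with their top edges flush with the underside of the top and their outer faces flush with the legs' outer faces.

B is a chair. The seat is a 519×385×35 mm slab with its top at z = 451 mm, on four 40×40 mm corner legs (flush with the seat edges, standing on z = 0). A flat backrest 28 mm thick, 359 mm tall, spans the full seat width and rises from the seat top along its +y edge, rear face flush with the rear of the seat. Two armrests of 40×40 mm section run along each side from the seat's front edge to the front of the backrest, top faces 200 mm above the seat top and outer faces flush with the seat's x-edges; a 40×40 mm post under the front of each armrest stands on the seat at the front corner.

C is an open storage box with external size 576×583×366 mm and wall thickness 13 mm (the base is also 13 mm thick). The base covers the whole footprint; the four walls stand on the base, with the y-facing walls full-width and the x-facing walls fitting between their inner faces.

The chair is on top of the table. The open box is on the floor beside the table on its −y side.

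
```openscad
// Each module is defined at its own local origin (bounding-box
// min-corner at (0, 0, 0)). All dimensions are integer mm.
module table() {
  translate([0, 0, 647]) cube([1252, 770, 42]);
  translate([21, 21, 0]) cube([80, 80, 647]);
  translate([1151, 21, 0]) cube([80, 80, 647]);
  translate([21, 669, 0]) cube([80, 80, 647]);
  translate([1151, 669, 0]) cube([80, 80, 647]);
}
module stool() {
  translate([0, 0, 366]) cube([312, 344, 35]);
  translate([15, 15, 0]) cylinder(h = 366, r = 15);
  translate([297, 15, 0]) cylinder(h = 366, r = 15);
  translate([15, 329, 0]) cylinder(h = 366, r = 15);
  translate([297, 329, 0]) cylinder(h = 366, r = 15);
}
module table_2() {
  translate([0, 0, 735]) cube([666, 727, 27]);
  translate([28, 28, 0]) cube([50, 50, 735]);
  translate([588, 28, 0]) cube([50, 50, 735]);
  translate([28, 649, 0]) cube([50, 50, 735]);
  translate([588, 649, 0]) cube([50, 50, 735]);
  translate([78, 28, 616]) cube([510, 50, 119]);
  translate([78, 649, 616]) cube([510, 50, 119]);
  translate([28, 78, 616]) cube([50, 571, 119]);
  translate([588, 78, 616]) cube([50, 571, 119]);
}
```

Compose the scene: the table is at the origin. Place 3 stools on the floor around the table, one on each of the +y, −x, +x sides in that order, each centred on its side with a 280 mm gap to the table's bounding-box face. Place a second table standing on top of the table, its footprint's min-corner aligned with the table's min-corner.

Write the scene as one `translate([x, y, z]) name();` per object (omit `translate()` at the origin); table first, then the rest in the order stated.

table();
translate([470, 1050, 0]) stool();
translate([-592, 213, 0]) stool();
translate([1532, 213, 0]) stool();
translate([0, 0, 689]) table_2();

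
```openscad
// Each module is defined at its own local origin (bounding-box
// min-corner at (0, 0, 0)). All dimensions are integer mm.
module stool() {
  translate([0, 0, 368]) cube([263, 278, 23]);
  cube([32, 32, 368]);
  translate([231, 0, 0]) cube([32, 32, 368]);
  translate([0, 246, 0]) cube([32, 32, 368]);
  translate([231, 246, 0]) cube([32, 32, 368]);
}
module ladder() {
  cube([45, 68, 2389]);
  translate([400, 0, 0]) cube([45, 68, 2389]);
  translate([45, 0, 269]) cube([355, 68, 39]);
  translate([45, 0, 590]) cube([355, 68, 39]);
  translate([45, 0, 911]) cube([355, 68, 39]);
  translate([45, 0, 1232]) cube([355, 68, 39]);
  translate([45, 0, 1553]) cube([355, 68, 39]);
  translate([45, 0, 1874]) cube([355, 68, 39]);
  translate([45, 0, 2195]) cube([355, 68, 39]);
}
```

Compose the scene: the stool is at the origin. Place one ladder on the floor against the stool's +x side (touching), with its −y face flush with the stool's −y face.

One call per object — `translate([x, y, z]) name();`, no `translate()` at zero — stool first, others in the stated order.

stool();
translate([263, 0, 0]) ladder();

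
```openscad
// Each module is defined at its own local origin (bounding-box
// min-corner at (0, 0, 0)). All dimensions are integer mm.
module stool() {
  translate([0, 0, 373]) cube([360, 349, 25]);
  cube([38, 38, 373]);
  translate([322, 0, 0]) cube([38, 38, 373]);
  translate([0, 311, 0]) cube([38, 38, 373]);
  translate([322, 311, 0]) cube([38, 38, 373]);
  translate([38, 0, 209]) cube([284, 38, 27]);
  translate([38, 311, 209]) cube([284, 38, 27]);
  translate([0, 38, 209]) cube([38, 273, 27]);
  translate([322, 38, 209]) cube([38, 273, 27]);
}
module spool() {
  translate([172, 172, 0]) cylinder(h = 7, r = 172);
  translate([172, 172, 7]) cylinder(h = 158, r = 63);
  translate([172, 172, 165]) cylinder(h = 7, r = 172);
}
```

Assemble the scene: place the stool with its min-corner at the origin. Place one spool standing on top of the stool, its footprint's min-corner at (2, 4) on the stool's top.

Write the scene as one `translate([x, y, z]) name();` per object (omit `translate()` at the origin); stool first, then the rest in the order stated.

stool();
translate([2, 4, 398]) spool();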